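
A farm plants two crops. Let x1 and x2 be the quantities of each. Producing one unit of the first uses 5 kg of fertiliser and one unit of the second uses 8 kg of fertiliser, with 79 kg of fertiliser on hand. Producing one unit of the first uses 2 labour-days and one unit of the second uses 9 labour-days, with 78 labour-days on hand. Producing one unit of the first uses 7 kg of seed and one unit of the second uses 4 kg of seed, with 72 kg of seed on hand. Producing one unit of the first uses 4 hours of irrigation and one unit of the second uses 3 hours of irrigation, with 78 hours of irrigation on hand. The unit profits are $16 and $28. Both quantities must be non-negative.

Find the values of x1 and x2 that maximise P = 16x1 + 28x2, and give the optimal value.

x1 = 3, x2 = 8, maximum P = 272

Feasible corners and P = 16x1 + 28x2:
  (0, 0) → P = 0
  (0, 26/3) → P = 728/3
  (72/7, 0) → P = 1152/7
  (3, 8) → P = 272
  (65/9, 193/36) → P = 797/3

The binding constraints are 5x1 + 8x2 = 79 and 2x1 + 9x2 = 78.
Solving simultaneously gives x1 = 3, x2 = 8.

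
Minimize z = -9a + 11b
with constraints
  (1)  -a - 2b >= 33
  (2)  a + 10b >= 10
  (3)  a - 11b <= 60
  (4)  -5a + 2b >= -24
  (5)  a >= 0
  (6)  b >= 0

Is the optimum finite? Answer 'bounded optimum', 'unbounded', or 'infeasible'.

infeasible

The boundaries -a - 2b = 33 and a + 10b = 10 meet at (-175/4, 43/8), but that point violates a ≥ 0. Every candidate vertex is excluded by some other constraint, so the feasible region is empty.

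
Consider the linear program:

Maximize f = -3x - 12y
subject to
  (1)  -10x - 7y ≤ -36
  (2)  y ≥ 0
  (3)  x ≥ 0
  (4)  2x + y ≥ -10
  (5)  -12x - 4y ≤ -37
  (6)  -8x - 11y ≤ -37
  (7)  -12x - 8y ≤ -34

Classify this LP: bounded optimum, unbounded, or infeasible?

Extreme points and f = -3x - 12y:
  (37/8, 0) → f = -111/8
  (0, 37/4) → f = -111
  (259/100, 37/25) → f = -2553/100
The feasible region has finitely many vertices and no improving ray; the maximum is -111/8 at (37/8, 0).

bounded optimum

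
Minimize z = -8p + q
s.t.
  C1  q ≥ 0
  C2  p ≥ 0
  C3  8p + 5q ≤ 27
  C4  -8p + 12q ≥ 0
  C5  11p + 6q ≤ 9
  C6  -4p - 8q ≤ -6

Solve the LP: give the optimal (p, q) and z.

p = 9/16, q = 15/32, minimum z = -129/32

Corner points and z = -8p + q:
  (0, 3/2) → z = 3/2
  (0, 3/4) → z = 3/4
  (9/16, 15/32) → z = -129/32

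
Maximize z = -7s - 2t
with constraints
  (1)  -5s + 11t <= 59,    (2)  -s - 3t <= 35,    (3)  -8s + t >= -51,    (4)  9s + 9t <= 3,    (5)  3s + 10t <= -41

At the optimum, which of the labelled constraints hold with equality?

Vertices and z = -7s - 2t:
  (-281/13, -58/13) → z = 2083/13
  (-1041/83, -28/83) → z = 7343/83
  (118/25, -331/25) → z = -164/25
  (469/83, -481/83) → z = -2321/83

The maximum is at (-281/13, -58/13). Substituting into each constraint, equality holds for (1) and (2); the remaining constraints have slack.

(1) and (2)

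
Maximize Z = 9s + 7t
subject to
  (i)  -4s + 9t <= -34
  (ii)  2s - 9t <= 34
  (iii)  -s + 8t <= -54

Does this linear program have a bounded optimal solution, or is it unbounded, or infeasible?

infeasible

The boundaries -4s + 9t = -34 and 2s - 9t = 34 meet at (0, -34/9), but that point violates -s + 8t ≤ -54. Every candidate vertex is excluded by some other constraint, so the feasible region is empty.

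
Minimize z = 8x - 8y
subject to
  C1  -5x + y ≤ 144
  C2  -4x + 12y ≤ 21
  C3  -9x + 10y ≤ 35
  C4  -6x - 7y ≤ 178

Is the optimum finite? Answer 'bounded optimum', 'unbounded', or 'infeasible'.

bounded optimum

Vertices and z = 8x - 8y:
  (-105/34, 49/68) → z = -518/17
  (-675/41, -464/41) → z = -1688/41
The feasible region has finitely many vertices and no improving ray; the minimum is -1688/41 at (-675/41, -464/41).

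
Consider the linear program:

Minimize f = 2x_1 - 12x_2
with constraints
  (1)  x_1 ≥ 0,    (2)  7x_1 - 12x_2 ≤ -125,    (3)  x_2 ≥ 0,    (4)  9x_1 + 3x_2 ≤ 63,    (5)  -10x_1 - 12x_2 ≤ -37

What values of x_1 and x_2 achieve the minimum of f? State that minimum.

Corner points and f = 2x_1 - 12x_2:
  (0, 125/12) → f = -125
  (0, 21) → f = -252
  (127/43, 522/43) → f = -6010/43

At the optimal vertex, x_1 = 0 and 9x_1 + 3x_2 = 63.
Solving simultaneously gives x_1 = 0, x_2 = 21.

x_1 = 0, x_2 = 21, minimum f = -252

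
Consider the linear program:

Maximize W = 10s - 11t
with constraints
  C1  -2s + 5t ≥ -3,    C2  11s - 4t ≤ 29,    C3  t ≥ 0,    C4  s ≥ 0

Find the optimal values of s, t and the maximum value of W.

Corner points and W = 10s - 11t:
  (133/47, 25/47) → W = 1055/47
  (3/2, 0) → W = 15
  (0, 0) → W = 0
The feasible region is unbounded (it extends along (0, 1), (4, 11)), but W strictly decreases along every unbounded feasible direction, so there is no improving ray and the maximum is attained at a vertex.

The binding constraints are -2s + 5t = -3 and 11s - 4t = 29.
Solving simultaneously gives s = 133/47, t = 25/47.

s = 133/47, t = 25/47, maximum W = 1055/47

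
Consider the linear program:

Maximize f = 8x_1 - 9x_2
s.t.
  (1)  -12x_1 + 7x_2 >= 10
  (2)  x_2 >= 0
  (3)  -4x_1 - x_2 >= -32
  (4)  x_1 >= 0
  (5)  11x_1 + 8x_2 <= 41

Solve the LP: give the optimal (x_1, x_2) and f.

x_1 = 0, x_2 = 10/7, maximum f = -90/7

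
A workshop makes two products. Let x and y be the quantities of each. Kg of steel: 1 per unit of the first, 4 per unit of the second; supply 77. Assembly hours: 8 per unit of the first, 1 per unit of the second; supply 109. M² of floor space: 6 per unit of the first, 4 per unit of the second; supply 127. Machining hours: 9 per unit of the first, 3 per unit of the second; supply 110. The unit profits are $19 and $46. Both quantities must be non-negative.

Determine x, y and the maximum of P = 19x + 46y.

x = 19/3, y = 53/3, maximum P = 933

Vertices and P = 19x + 46y:
  (0, 0) → P = 0
  (0, 77/4) → P = 1771/2
  (110/9, 0) → P = 2090/9
  (19/3, 53/3) → P = 933

At the optimal vertex, x + 4y = 77 and 9x + 3y = 110.
Solving simultaneously gives x = 19/3, y = 53/3.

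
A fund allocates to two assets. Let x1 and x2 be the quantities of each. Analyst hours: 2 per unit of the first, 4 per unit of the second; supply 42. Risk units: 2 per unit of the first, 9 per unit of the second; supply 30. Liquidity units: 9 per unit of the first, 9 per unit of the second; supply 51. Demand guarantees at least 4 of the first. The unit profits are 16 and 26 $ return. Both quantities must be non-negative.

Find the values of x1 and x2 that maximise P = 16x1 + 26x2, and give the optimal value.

x1 = 4, x2 = 5/3, maximum P = 322/3

Vertices and P = 16x1 + 26x2:
  (17/3, 0) → P = 272/3
  (4, 0) → P = 64
  (4, 5/3) → P = 322/3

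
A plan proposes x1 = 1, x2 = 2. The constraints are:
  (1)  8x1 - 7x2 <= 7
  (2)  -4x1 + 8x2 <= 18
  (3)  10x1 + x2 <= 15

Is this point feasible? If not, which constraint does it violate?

feasible

(1): -6 ≤ 7 ✓
(2): 12 ≤ 18 ✓
(3): 12 ≤ 15 ✓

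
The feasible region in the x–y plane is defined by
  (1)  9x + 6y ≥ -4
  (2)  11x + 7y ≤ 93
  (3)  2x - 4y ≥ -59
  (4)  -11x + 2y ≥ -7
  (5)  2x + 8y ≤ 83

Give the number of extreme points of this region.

5

Pairwise boundary intersections that survive every other constraint:
  (-185/24, 523/48)
  (17/42, -107/84)
  (235/99, 86/9)
  (163/74, 727/74)
  (-35/6, 71/6)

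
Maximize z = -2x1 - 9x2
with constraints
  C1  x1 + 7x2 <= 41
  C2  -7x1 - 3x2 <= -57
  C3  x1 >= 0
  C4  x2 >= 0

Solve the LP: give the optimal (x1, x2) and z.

Feasible corners and z = -2x1 - 9x2:
  (6, 5) → z = -57
  (41, 0) → z = -82
  (57/7, 0) → z = -114/7

The binding constraints are -7x1 - 3x2 = -57 and x2 = 0.
Solving simultaneously gives x1 = 57/7, x2 = 0.

x1 = 57/7, x2 = 0, maximum z = -114/7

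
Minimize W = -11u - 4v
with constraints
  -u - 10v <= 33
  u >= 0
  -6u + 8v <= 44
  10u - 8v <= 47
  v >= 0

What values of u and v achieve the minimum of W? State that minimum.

u = 91/4, v = 361/16, minimum W = -681/2

Extreme points and W = -11u - 4v:
  (0, 11/2) → W = -22
  (0, 0) → W = 0
  (91/4, 361/16) → W = -681/2
  (47/10, 0) → W = -517/10

At the optimal vertex, -6u + 8v = 44 and 10u - 8v = 47.
Solving simultaneously gives u = 91/4, v = 361/16.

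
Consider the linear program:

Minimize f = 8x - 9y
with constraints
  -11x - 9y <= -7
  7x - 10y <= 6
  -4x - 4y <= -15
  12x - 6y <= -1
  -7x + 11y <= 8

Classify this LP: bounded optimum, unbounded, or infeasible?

infeasible

The boundaries -11x - 9y = -7 and -4x - 4y = -15 meet at (-107/8, 137/8), but that point violates -7x + 11y ≤ 8. Every candidate vertex is excluded by some other constraint, so the feasible region is empty.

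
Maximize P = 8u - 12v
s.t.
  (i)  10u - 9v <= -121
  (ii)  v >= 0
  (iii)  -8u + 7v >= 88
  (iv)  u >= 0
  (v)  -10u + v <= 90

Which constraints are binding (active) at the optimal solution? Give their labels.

Feasible corners and P = 8u - 12v:
  (55/2, 44) → P = -308
  (0, 121/9) → P = -484/3
  (0, 90) → P = -1080
The feasible region is unbounded (it extends along (1, 10), (7, 8)), but P strictly decreases along every unbounded feasible direction, so there is no improving ray and the maximum is attained at a vertex.

The maximum is at (0, 121/9). Substituting into each constraint, equality holds for (i) and (iv); the remaining constraints have slack.

(i) and (iv)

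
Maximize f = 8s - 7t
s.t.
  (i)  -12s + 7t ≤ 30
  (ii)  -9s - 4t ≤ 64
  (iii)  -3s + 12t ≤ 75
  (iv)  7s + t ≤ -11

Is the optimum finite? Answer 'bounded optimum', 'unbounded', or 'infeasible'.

bounded optimum

Feasible corners and f = 8s - 7t:
  (-568/111, -166/37) → f = -1058/111
  (-107/61, 78/61) → f = -1402/61
  (20/19, -349/19) → f = 137
The feasible region has finitely many vertices and no improving ray; the maximum is 137 at (20/19, -349/19).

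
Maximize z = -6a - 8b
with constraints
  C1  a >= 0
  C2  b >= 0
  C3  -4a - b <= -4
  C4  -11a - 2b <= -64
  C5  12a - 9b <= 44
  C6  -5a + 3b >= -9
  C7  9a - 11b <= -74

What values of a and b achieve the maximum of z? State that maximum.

a = 4, b = 10, maximum z = -104

Corner points and z = -6a - 8b:
  (0, 32) → z = -256
  (4, 10) → z = -104
  (321/28, 451/28) → z = -2767/14
The feasible region is unbounded (it extends along (0, 1), (3, 5)), but z strictly decreases along every unbounded feasible direction, so there is no improving ray and the maximum is attained at a vertex.

The optimum lies where -11a - 2b = -64 and 9a - 11b = -74.
Solving simultaneously gives a = 4, b = 10.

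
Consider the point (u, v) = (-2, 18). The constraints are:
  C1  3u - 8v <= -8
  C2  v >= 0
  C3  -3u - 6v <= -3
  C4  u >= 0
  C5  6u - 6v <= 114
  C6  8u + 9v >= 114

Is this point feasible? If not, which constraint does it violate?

not feasible — violates C4

Constraint C4: u = -2, which is not ≥ 0. All other constraints are satisfied.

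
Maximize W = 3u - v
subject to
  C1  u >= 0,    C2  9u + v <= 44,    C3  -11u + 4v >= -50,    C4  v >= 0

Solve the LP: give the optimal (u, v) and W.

Corner points and W = 3u - v:
  (0, 44) → W = -44
  (0, 0) → W = 0
  (226/47, 34/47) → W = 644/47
  (50/11, 0) → W = 150/11

The binding constraints are 9u + v = 44 and -11u + 4v = -50.
Solving simultaneously gives u = 226/47, v = 34/47.

u = 226/47, v = 34/47, maximum W = 644/47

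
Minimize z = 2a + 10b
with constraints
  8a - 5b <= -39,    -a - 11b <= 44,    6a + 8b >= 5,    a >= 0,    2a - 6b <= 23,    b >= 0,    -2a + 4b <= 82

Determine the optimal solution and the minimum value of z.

a = 0, b = 39/5, minimum z = 78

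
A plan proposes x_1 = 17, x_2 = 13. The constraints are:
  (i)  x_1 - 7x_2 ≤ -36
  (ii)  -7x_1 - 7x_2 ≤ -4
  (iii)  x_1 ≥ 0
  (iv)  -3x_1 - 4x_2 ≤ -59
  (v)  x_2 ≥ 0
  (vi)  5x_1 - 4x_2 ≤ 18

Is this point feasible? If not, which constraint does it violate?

not feasible — violates (vi)

Constraint (vi): 5x_1 - 4x_2 = 33, which is not ≤ 18. All other constraints are satisfied.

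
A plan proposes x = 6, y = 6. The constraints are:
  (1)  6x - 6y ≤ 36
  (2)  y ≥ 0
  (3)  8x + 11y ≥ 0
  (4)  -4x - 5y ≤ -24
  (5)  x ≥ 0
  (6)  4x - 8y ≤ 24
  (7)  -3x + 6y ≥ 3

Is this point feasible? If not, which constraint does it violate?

(1): 0 ≤ 36 ✓
(2): 6 ≥ 0 ✓
(3): 114 ≥ 0 ✓
(4): -54 ≤ -24 ✓
(5): 6 ≥ 0 ✓
(6): -24 ≤ 24 ✓
(7): 18 ≥ 3 ✓

feasible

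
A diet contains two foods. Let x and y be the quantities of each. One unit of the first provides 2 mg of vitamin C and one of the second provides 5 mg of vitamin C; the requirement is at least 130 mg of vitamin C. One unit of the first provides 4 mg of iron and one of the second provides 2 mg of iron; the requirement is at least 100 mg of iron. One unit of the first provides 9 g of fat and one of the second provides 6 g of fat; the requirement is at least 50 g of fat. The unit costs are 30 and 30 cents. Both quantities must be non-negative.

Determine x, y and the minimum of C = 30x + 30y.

Extreme points and C = 30x + 30y:
  (0, 50) → C = 1500
  (65, 0) → C = 1950
  (15, 20) → C = 1050
The feasible region is unbounded (it extends along (0, 1), (1, 0)), but C strictly increases along every unbounded feasible direction, so there is no improving ray and the minimum is attained at a vertex.

x = 15, y = 20, minimum C = 1050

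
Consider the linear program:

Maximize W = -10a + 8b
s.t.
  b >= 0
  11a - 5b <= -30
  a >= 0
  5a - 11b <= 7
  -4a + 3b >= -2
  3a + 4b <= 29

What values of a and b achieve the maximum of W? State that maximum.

a = 0, b = 29/4, maximum W = 58

Feasible corners and W = -10a + 8b:
  (0, 6) → W = 48
  (25/59, 409/59) → W = 3022/59
  (0, 29/4) → W = 58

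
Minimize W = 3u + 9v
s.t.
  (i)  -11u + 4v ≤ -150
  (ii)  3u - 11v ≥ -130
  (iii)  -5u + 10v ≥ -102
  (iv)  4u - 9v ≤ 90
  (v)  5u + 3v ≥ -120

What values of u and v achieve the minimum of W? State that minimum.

u = 182/15, v = -62/15, minimum W = -4/5

Extreme points and W = 3u + 9v:
  (2170/109, 1880/109) → W = 23430/109
  (182/15, -62/15) → W = -4/5
  (2422/25, 956/25) → W = 3174/5

The binding constraints are -11u + 4v = -150 and -5u + 10v = -102.
Solving simultaneously gives u = 182/15, v = -62/15.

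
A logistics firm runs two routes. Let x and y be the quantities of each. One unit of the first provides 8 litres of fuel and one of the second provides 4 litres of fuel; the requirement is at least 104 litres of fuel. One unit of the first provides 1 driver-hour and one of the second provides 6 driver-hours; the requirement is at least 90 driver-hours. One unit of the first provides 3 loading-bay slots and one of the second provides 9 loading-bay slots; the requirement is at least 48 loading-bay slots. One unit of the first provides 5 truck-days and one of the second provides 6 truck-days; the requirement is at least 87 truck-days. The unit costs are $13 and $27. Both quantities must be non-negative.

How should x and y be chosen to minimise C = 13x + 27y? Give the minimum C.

x = 6, y = 14, minimum C = 456

Vertices and C = 13x + 27y:
  (0, 26) → C = 702
  (90, 0) → C = 1170
  (6, 14) → C = 456
The feasible region is unbounded (it extends along (0, 1), (1, 0)), but C strictly increases along every unbounded feasible direction, so there is no improving ray and the minimum is attained at a vertex.

At the optimal vertex, 8x + 4y = 104 and x + 6y = 90.
Solving simultaneously gives x = 6, y = 14.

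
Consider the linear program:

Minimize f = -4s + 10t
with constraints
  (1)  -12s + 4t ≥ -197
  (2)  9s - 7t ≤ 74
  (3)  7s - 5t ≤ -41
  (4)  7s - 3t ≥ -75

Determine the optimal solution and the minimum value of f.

s = -18, t = -17, minimum f = -98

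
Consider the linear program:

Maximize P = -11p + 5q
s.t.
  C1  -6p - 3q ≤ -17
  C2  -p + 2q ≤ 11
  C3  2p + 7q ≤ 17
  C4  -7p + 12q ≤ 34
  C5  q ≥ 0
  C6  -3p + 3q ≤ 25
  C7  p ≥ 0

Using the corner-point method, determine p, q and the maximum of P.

Extreme points and P = -11p + 5q:
  (17/9, 17/9) → P = -34/3
  (17/6, 0) → P = -187/6
  (17/2, 0) → P = -187/2

p = 17/9, q = 17/9, maximum P = -34/3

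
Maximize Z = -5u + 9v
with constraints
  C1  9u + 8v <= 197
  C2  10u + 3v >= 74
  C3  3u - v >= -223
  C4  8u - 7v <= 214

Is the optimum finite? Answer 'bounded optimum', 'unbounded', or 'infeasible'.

Extreme points and Z = -5u + 9v:
  (1/53, 1304/53) → Z = 11731/53
  (3091/127, -350/127) → Z = -18605/127
  (580/47, -774/47) → Z = -9866/47
The feasible region has finitely many vertices and no improving ray; the maximum is 11731/53 at (1/53, 1304/53).

bounded optimum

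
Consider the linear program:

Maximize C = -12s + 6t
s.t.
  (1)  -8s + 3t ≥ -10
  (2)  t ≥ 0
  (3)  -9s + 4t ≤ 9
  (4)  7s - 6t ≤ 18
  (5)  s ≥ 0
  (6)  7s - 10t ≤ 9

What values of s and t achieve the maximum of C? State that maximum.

s = 67/5, t = 162/5, maximum C = 168/5

Corner points and C = -12s + 6t:
  (5/4, 0) → C = -15
  (67/5, 162/5) → C = 168/5
  (0, 0) → C = 0
  (0, 9/4) → C = 27/2

The optimum lies where -8s + 3t = -10 and -9s + 4t = 9.
Solving simultaneously gives s = 67/5, t = 162/5.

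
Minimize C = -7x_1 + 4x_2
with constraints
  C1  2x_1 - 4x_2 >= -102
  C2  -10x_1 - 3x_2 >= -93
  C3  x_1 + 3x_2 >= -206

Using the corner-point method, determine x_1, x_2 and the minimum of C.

x_1 = 299/9, x_2 = -2153/27, minimum C = -14891/27

Corner points and C = -7x_1 + 4x_2:
  (33/23, 603/23) → C = 2181/23
  (-113, -31) → C = 667
  (299/9, -2153/27) → C = -14891/27

At the optimal vertex, -10x_1 - 3x_2 = -93 and x_1 + 3x_2 = -206.
Solving simultaneously gives x_1 = 299/9, x_2 = -2153/27.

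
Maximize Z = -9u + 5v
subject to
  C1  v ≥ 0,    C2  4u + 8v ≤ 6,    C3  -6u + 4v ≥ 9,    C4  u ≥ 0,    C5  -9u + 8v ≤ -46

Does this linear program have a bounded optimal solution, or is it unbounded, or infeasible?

infeasible

The boundaries u = 0 and -9u + 8v = -46 meet at (0, -23/4), but that point violates v ≥ 0. Every candidate vertex is excluded by some other constraint, so the feasible region is empty.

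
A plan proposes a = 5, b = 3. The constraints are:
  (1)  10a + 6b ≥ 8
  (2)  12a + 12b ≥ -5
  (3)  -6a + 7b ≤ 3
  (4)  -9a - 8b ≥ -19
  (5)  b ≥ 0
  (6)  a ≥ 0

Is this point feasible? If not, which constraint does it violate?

not feasible — violates (4)

Constraint (4): -9a - 8b = -69, which is not ≥ -19. All other constraints are satisfied.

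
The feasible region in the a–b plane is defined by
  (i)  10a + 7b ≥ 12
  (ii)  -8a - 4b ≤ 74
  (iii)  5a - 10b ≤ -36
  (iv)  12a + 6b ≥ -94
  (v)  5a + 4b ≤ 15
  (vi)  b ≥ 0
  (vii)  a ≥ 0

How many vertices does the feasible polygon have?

The feasible vertices (each the meet of two boundaries and inside every other half-plane) are:
  (3/35, 51/14)
  (0, 18/5)
  (0, 15/4)

3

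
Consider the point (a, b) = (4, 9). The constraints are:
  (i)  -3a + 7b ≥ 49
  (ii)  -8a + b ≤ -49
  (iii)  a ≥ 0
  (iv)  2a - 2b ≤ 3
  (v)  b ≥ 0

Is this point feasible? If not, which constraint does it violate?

not feasible — violates (ii)

Constraint (ii): -8a + b = -23, which is not ≤ -49. All other constraints are satisfied.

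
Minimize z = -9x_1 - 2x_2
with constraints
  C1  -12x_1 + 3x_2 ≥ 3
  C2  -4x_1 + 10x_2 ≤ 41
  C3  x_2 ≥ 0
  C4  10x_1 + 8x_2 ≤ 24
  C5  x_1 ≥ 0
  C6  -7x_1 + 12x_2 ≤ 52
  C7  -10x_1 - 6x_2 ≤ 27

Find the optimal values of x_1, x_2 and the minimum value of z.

x_1 = 8/21, x_2 = 53/21, minimum z = -178/21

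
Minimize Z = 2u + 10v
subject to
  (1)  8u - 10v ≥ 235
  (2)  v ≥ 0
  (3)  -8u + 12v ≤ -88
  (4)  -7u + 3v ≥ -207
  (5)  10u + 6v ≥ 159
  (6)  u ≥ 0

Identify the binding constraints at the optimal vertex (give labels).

(1) and (2)

Vertices and Z = 2u + 10v:
  (235/8, 0) → Z = 235/4
  (1365/46, 11/46) → Z = 1420/23
  (207/7, 0) → Z = 414/7

The minimum is at (235/8, 0). Substituting into each constraint, equality holds for (1) and (2); the remaining constraints have slack.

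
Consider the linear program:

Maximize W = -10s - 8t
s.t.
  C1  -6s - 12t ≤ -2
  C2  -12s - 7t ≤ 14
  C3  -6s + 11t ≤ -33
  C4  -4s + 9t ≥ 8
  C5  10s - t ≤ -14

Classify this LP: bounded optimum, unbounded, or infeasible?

infeasible

The boundaries -6s - 12t = -2 and -12s - 7t = 14 meet at (-91/51, 18/17), but that point violates -6s + 11t ≤ -33. Every candidate vertex is excluded by some other constraint, so the feasible region is empty.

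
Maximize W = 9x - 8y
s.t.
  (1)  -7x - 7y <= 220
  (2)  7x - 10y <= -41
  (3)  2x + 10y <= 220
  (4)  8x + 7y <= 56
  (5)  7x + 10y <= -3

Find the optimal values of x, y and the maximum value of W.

x = -22/7, y = 19/10, maximum W = -1522/35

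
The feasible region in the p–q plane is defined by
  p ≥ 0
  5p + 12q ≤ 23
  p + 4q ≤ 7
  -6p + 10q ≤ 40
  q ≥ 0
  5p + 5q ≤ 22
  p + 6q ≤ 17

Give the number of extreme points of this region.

Pairwise boundary intersections that survive every other constraint:
  (0, 7/4)
  (0, 0)
  (1, 3/2)
  (149/35, 1/7)
  (22/5, 0)

5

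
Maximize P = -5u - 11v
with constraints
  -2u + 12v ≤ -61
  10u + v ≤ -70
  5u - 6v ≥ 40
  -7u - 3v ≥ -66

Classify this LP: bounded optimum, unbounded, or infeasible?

unbounded

From the feasible point (-76/13, -150/13), moving in the direction (-6, -5) keeps every constraint satisfied while P increases without bound.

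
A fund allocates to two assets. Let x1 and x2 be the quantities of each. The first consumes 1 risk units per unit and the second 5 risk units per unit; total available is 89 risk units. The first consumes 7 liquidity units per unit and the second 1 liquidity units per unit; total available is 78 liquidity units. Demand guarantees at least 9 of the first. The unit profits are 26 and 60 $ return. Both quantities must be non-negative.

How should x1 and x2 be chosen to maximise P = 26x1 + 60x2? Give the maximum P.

Feasible corners and P = 26x1 + 60x2:
  (78/7, 0) → P = 2028/7
  (9, 0) → P = 234
  (9, 15) → P = 1134

The binding constraints are 7x1 + x2 = 78 and x1 = 9.
Solving simultaneously gives x1 = 9, x2 = 15.

x1 = 9, x2 = 15, maximum P = 1134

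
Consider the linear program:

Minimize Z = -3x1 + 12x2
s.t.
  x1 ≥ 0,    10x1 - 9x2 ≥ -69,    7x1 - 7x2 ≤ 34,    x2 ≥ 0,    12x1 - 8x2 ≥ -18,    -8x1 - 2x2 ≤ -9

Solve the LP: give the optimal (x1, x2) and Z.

Vertices and Z = -3x1 + 12x2:
  (195/14, 162/7) → Z = 3303/14
  (34/7, 0) → Z = -102/7
  (9/8, 0) → Z = -27/8
  (9/22, 63/22) → Z = 729/22
The feasible region is unbounded (it extends along (9, 10), (1, 1)), but Z strictly increases along every unbounded feasible direction, so there is no improving ray and the minimum is attained at a vertex.

x1 = 34/7, x2 = 0, minimum Z = -102/7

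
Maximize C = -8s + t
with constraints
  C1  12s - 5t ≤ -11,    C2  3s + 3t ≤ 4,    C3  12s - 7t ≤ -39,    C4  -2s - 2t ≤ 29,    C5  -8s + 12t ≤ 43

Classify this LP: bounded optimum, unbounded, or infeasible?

bounded optimum

Feasible corners and C = -8s + t:
  (-281/38, -135/19) → C = 989/19
  (-167/88, 51/22) → C = 35/2
  (-217/20, -73/20) → C = 1663/20
The feasible region has finitely many vertices and no improving ray; the maximum is 1663/20 at (-217/20, -73/20).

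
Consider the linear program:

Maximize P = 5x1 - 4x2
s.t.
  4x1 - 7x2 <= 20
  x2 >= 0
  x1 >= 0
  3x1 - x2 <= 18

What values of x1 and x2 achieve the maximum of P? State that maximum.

The feasible region is unbounded (it extends along (0, 1), (1, 3)), but P strictly decreases along every unbounded feasible direction, so there is no improving ray and the maximum is attained at a vertex.

The optimum lies where 4x1 - 7x2 = 20 and 3x1 - x2 = 18.
Solving simultaneously gives x1 = 106/17, x2 = 12/17.

x1 = 106/17, x2 = 12/17, maximum P = 482/17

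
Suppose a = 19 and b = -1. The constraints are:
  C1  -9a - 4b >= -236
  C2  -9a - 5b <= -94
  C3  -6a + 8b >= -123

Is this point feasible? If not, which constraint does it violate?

C1: -167 ≥ -236 ✓
C2: -166 ≤ -94 ✓
C3: -122 ≥ -123 ✓

feasible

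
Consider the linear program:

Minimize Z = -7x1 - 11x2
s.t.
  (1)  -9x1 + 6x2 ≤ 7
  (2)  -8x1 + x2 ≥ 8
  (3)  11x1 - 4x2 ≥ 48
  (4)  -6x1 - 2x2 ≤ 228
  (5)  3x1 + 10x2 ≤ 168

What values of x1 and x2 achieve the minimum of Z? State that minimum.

x1 = -80/21, x2 = -472/21, minimum Z = 5752/21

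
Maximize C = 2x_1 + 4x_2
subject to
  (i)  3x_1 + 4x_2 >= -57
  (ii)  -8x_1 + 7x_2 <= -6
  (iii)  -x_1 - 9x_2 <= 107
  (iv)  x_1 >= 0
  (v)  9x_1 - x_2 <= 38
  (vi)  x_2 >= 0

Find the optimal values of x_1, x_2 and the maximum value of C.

Corner points and C = 2x_1 + 4x_2:
  (52/11, 50/11) → C = 304/11
  (3/4, 0) → C = 3/2
  (38/9, 0) → C = 76/9

At the optimal vertex, -8x_1 + 7x_2 = -6 and 9x_1 - x_2 = 38.
Solving simultaneously gives x_1 = 52/11, x_2 = 50/11.

x_1 = 52/11, x_2 = 50/11, maximum C = 304/11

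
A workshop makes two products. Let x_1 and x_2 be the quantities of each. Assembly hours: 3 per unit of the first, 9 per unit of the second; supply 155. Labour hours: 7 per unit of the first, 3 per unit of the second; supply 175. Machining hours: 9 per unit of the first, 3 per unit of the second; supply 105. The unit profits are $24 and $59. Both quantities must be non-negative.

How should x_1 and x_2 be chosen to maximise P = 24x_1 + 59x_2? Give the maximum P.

x_1 = 20/3, x_2 = 15, maximum P = 1045

Corner points and P = 24x_1 + 59x_2:
  (0, 0) → P = 0
  (0, 155/9) → P = 9145/9
  (35/3, 0) → P = 280
  (20/3, 15) → P = 1045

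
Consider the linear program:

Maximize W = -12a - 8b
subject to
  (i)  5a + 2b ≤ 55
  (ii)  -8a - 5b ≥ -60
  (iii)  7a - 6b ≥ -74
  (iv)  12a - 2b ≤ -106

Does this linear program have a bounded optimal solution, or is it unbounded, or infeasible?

From the feasible point (-244/29, 73/29), moving in the direction (-2, -12) keeps every constraint satisfied while W increases without bound.

unbounded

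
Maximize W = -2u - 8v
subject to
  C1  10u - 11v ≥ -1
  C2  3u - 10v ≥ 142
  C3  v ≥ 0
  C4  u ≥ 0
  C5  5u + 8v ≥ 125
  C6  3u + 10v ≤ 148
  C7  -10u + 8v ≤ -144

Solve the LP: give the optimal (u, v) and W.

u = 142/3, v = 0, maximum W = -284/3

The optimum lies where 3u - 10v = 142 and v = 0.
Solving simultaneously gives u = 142/3, v = 0.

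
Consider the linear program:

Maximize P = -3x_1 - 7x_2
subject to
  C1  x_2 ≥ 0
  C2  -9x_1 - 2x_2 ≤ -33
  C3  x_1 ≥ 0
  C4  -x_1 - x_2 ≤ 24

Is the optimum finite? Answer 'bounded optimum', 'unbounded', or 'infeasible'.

bounded optimum

Vertices and P = -3x_1 - 7x_2:
  (11/3, 0) → P = -11
  (0, 33/2) → P = -231/2
The feasible region has finitely many vertices and no improving ray; the maximum is -11 at (11/3, 0).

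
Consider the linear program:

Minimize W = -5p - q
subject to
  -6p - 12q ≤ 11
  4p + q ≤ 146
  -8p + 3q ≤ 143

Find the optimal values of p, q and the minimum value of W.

p = 1763/42, q = -460/21, minimum W = -7895/42

Feasible corners and W = -5p - q:
  (1763/42, -460/21) → W = -7895/42
  (-583/38, 385/57) → W = 7975/114
  (59/4, 87) → W = -643/4

The binding constraints are -6p - 12q = 11 and 4p + q = 146.
Solving simultaneously gives p = 1763/42, q = -460/21.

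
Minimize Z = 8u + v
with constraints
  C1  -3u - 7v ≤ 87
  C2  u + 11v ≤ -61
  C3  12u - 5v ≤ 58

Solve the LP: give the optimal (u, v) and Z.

Extreme points and Z = 8u + v:
  (-265/13, -48/13) → Z = -2168/13
  (-29/99, -406/33) → Z = -1450/99
  (333/137, -790/137) → Z = 1874/137

The binding constraints are -3u - 7v = 87 and u + 11v = -61.
Solving simultaneously gives u = -265/13, v = -48/13.

u = -265/13, v = -48/13, minimum Z = -2168/13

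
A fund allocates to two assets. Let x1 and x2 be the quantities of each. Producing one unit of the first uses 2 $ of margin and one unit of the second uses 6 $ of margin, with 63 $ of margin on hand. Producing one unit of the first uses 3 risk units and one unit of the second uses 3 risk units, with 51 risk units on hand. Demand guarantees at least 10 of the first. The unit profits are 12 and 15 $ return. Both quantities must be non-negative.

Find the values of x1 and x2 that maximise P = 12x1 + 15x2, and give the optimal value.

The binding constraints are 3x1 + 3x2 = 51 and x1 = 10.
Solving simultaneously gives x1 = 10, x2 = 7.

x1 = 10, x2 = 7, maximum P = 225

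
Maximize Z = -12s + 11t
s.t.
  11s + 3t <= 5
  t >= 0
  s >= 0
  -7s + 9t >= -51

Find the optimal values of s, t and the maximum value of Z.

s = 0, t = 5/3, maximum Z = 55/3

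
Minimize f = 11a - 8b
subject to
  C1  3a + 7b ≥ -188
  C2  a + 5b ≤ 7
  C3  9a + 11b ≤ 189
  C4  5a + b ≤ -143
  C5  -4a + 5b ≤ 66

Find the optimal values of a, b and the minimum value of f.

a = -1402/43, b = -554/43, minimum f = -10990/43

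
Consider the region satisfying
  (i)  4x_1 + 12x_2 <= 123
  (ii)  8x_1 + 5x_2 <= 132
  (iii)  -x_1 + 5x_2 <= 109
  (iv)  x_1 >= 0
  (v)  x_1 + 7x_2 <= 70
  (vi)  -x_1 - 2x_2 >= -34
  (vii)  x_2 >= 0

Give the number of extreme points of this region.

5

Intersecting each pair of boundary lines and keeping only the points that satisfy every inequality leaves:
  (51/4, 6)
  (21/16, 157/16)
  (33/2, 0)
  (0, 10)
  (0, 0)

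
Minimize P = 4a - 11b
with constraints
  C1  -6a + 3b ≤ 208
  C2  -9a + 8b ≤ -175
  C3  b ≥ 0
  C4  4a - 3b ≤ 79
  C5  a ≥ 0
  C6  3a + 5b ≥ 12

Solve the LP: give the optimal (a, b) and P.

a = 107/5, b = 11/5, minimum P = 307/5

Corner points and P = 4a - 11b:
  (175/9, 0) → P = 700/9
  (107/5, 11/5) → P = 307/5
  (79/4, 0) → P = 79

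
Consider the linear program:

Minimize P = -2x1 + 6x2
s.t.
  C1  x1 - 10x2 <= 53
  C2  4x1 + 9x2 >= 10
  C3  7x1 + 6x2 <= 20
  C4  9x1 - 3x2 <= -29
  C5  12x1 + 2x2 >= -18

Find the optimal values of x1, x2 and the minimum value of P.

Extreme points and P = -2x1 + 6x2:
  (-38/25, 383/75) → P = 842/25
  (-74/29, 183/29) → P = 1246/29
  (-56/27, 31/9) → P = 670/27

The optimum lies where 9x1 - 3x2 = -29 and 12x1 + 2x2 = -18.
Solving simultaneously gives x1 = -56/27, x2 = 31/9.

x1 = -56/27, x2 = 31/9, minimum P = 670/27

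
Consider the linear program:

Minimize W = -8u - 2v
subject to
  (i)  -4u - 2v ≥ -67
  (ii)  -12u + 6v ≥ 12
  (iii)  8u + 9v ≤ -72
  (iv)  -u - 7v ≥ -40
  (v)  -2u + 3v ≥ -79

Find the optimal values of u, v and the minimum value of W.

u = -45/13, v = -64/13, minimum W = 488/13

Corner points and W = -8u - 2v:
  (-45/13, -64/13) → W = 488/13
  (-85/4, -81/2) → W = 251
  (-864/47, 392/47) → W = 6128/47
The feasible region is unbounded (it extends along (-3, -2), (-7, 1)), but W strictly increases along every unbounded feasible direction, so there is no improving ray and the minimum is attained at a vertex.

At the optimal vertex, -12u + 6v = 12 and 8u + 9v = -72.
Solving simultaneously gives u = -45/13, v = -64/13.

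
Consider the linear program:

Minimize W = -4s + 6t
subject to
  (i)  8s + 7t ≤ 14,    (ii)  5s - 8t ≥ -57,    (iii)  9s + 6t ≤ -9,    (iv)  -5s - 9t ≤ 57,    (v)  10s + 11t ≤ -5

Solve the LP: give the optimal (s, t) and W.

s = 87/17, t = -156/17, minimum W = -1284/17

Corner points and W = -4s + 6t:
  (-57/5, 0) → W = 228/5
  (-667/135, 109/27) → W = 5938/135
  (87/17, -156/17) → W = -1284/17
  (-23/13, 15/13) → W = 14

The binding constraints are 9s + 6t = -9 and -5s - 9t = 57.
Solving simultaneously gives s = 87/17, t = -156/17.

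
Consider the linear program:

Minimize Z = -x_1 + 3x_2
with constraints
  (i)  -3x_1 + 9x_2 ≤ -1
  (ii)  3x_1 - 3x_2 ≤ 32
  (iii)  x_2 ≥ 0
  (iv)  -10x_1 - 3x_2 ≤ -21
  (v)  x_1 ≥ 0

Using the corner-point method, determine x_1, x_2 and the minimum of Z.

x_1 = 32/3, x_2 = 0, minimum Z = -32/3

Vertices and Z = -x_1 + 3x_2:
  (95/6, 31/6) → Z = -1/3
  (64/33, 53/99) → Z = -1/3
  (32/3, 0) → Z = -32/3
  (21/10, 0) → Z = -21/10

The binding constraints are 3x_1 - 3x_2 = 32 and x_2 = 0.
Solving simultaneously gives x_1 = 32/3, x_2 = 0.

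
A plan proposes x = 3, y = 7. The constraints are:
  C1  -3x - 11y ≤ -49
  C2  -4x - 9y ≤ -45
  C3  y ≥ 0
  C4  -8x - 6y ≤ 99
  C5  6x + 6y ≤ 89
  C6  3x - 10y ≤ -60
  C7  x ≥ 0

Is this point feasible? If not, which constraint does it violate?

feasible

C1: -86 ≤ -49 ✓
C2: -75 ≤ -45 ✓
C3: 7 ≥ 0 ✓
C4: -66 ≤ 99 ✓
C5: 60 ≤ 89 ✓
C6: -61 ≤ -60 ✓
C7: 3 ≥ 0 ✓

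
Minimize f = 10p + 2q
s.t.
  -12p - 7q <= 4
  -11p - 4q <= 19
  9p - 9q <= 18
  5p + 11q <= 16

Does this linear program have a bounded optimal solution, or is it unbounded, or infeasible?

Vertices and f = 10p + 2q:
  (10/19, -28/19) → f = 44/19
  (-156/97, 212/97) → f = -1136/97
  (19/8, 3/8) → f = 49/2
The feasible region has finitely many vertices and no improving ray; the minimum is -1136/97 at (-156/97, 212/97).

bounded optimum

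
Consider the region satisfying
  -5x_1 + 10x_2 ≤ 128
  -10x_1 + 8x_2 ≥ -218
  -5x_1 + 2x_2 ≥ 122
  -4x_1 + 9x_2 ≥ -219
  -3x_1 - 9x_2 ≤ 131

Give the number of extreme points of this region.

Of the 10 pairwise boundary intersections, those satisfying every inequality are:
  (-241/10, 3/4)
  (-2462/75, -271/75)
  (-80/3, -17/3)

3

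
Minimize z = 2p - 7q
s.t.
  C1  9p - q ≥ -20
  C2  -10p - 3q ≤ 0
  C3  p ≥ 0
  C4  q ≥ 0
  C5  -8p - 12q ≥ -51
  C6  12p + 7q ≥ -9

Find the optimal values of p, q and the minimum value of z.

p = 0, q = 17/4, minimum z = -119/4

Extreme points and z = 2p - 7q:
  (0, 0) → z = 0
  (0, 17/4) → z = -119/4
  (51/8, 0) → z = 51/4

The optimum lies where p = 0 and -8p - 12q = -51.
Solving simultaneously gives p = 0, q = 17/4.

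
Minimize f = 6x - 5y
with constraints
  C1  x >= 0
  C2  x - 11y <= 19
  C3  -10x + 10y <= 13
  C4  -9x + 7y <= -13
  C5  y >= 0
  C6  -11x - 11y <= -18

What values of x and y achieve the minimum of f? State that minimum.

Feasible corners and f = 6x - 5y:
  (19, 0) → f = 114
  (221/20, 247/20) → f = 91/20
  (269/176, 19/176) → f = 1519/176
  (18/11, 0) → f = 108/11
The feasible region is unbounded (it extends along (11, 1), (1, 1)), but f strictly increases along every unbounded feasible direction, so there is no improving ray and the minimum is attained at a vertex.

x = 221/20, y = 247/20, minimum f = 91/20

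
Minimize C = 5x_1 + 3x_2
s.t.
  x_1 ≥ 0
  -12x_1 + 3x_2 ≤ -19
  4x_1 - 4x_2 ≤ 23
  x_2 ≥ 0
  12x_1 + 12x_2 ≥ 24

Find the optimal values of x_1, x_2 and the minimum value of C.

x_1 = 5/3, x_2 = 1/3, minimum C = 28/3

Extreme points and C = 5x_1 + 3x_2:
  (5/3, 1/3) → C = 28/3
  (23/4, 0) → C = 115/4
  (2, 0) → C = 10
The feasible region is unbounded (it extends along (1, 1), (1, 4)), but C strictly increases along every unbounded feasible direction, so there is no improving ray and the minimum is attained at a vertex.

At the optimal vertex, -12x_1 + 3x_2 = -19 and 12x_1 + 12x_2 = 24.
Solving simultaneously gives x_1 = 5/3, x_2 = 1/3.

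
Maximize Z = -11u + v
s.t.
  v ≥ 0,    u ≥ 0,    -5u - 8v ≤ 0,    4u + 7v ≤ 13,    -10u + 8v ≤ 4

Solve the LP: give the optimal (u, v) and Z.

u = 0, v = 1/2, maximum Z = 1/2

Feasible corners and Z = -11u + v:
  (0, 0) → Z = 0
  (13/4, 0) → Z = -143/4
  (0, 1/2) → Z = 1/2
  (38/51, 73/51) → Z = -115/17

The optimum lies where u = 0 and -10u + 8v = 4.
Solving simultaneously gives u = 0, v = 1/2.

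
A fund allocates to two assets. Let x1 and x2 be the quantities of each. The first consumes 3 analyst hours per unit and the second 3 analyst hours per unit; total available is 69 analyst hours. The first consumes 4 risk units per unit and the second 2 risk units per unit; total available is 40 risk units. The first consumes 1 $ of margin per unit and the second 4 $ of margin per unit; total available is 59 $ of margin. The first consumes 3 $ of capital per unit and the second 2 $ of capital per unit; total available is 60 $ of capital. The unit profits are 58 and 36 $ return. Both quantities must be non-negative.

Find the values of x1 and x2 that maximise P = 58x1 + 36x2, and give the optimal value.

At the optimal vertex, 4x1 + 2x2 = 40 and x1 + 4x2 = 59.
Solving simultaneously gives x1 = 3, x2 = 14.

x1 = 3, x2 = 14, maximum P = 678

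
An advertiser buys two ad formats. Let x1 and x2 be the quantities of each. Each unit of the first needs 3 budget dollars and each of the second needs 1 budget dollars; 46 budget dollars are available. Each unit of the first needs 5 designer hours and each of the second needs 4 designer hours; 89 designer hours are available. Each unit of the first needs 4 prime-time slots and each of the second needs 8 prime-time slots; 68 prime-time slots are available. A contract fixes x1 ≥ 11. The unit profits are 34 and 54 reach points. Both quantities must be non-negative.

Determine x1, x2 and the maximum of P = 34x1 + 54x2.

Corner points and P = 34x1 + 54x2:
  (46/3, 0) → P = 1564/3
  (11, 0) → P = 374
  (15, 1) → P = 564
  (11, 3) → P = 536

x1 = 15, x2 = 1, maximum P = 564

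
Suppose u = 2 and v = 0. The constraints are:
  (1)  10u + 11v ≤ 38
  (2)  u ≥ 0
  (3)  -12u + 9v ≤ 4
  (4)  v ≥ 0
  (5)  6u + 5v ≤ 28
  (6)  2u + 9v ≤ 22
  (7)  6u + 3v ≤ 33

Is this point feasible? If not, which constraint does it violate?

feasible

(1): 20 ≤ 38 ✓
(2): 2 ≥ 0 ✓
(3): -24 ≤ 4 ✓
(4): 0 ≥ 0 ✓
(5): 12 ≤ 28 ✓
(6): 4 ≤ 22 ✓
(7): 12 ≤ 33 ✓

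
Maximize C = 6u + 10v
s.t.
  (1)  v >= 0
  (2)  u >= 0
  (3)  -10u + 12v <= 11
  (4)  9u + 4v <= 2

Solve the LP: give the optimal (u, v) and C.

u = 0, v = 1/2, maximum C = 5

Vertices and C = 6u + 10v:
  (0, 0) → C = 0
  (2/9, 0) → C = 4/3
  (0, 1/2) → C = 5

The optimum lies where u = 0 and 9u + 4v = 2.
Solving simultaneously gives u = 0, v = 1/2.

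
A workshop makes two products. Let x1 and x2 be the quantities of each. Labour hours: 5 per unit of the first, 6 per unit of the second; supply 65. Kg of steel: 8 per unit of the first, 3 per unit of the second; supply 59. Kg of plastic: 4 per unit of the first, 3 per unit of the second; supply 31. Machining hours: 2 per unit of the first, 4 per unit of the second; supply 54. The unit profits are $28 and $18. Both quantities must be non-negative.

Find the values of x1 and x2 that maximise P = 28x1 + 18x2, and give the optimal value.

Feasible corners and P = 28x1 + 18x2:
  (0, 0) → P = 0
  (0, 31/3) → P = 186
  (59/8, 0) → P = 413/2
  (7, 1) → P = 214

The binding constraints are 8x1 + 3x2 = 59 and 4x1 + 3x2 = 31.
Solving simultaneously gives x1 = 7, x2 = 1.

x1 = 7, x2 = 1, maximum P = 214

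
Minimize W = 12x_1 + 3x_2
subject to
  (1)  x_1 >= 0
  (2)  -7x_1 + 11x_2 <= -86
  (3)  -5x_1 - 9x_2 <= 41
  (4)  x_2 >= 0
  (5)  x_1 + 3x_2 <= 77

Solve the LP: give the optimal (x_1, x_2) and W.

Extreme points and W = 12x_1 + 3x_2:
  (86/7, 0) → W = 1032/7
  (1105/32, 453/32) → W = 14619/32
  (77, 0) → W = 924

At the optimal vertex, -7x_1 + 11x_2 = -86 and x_2 = 0.
Solving simultaneously gives x_1 = 86/7, x_2 = 0.

x_1 = 86/7, x_2 = 0, minimum W = 1032/7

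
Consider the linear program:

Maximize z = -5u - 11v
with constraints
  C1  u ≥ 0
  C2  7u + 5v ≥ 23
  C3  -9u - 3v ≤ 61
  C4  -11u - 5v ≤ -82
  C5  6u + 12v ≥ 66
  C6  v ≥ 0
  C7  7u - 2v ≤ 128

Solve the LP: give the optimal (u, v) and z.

u = 11, v = 0, maximum z = -55

Vertices and z = -5u - 11v:
  (0, 82/5) → z = -902/5
  (109/17, 39/17) → z = -974/17
  (11, 0) → z = -55
  (128/7, 0) → z = -640/7
The feasible region is unbounded (it extends along (0, 1), (2, 7)), but z strictly decreases along every unbounded feasible direction, so there is no improving ray and the maximum is attained at a vertex.

The binding constraints are 6u + 12v = 66 and v = 0.
Solving simultaneously gives u = 11, v = 0.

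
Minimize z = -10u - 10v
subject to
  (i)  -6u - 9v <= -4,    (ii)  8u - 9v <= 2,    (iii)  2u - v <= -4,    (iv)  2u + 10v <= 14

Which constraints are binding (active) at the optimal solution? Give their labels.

(iii) and (iv)

Feasible corners and z = -10u - 10v:
  (-4/3, 4/3) → z = 0
  (-43/21, 38/21) → z = 50/21
  (-13/11, 18/11) → z = -50/11

The minimum is at (-13/11, 18/11). Substituting into each constraint, equality holds for (iii) and (iv); the remaining constraints have slack.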